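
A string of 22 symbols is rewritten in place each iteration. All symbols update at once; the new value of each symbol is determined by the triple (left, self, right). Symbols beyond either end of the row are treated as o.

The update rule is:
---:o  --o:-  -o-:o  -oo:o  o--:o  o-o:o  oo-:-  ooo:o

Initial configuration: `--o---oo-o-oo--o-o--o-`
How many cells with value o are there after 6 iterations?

o-ooo-o-oooo-o-oooo-oo
-ooo-oooooo-oooooo-ooo
ooo-oooooo-oooooo-oooo
oo-oooooo-oooooo-ooooo
o-oooooo-oooooo-oooooo
-oooooo-oooooo-ooooooo
count of o: 19

19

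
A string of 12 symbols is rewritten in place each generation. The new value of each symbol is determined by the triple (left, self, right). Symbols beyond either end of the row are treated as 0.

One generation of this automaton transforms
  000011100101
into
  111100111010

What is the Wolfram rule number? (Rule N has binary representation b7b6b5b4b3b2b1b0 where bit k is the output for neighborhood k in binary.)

position 5: 111 → 0  (bit 7 = 0)
position 6: 110 → 1  (bit 6 = 1)
position 10: 101 → 1  (bit 5 = 1)
position 7: 100 → 1  (bit 4 = 1)
position 4: 011 → 0  (bit 3 = 0)
position 9: 010 → 0  (bit 2 = 0)
position 3: 001 → 1  (bit 1 = 1)
position 0: 000 → 1  (bit 0 = 1)
bits b7..b0 = 01110011 = 115

115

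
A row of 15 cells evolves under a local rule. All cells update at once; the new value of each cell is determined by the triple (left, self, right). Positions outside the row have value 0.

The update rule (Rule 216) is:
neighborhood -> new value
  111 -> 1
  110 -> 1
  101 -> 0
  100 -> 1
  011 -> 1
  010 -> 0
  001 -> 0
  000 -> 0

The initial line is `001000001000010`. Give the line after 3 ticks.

tick 1: 000100000100001
tick 2: 000010000010000
tick 3: 000001000001000

000001000001000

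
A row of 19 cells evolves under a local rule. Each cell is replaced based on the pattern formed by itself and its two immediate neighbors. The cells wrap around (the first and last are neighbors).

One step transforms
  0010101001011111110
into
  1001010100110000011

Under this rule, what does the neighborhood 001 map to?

0

At position 1 the neighborhood is 001; the next row has 0 there.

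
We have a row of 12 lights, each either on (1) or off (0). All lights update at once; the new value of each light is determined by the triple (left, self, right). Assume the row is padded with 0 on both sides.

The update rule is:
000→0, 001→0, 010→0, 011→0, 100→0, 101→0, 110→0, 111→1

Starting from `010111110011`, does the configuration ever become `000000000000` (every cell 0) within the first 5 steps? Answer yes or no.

step 1: 000011100000
step 2: 000001000000
step 3: 000000000000
all cells are 0 at step 3

yes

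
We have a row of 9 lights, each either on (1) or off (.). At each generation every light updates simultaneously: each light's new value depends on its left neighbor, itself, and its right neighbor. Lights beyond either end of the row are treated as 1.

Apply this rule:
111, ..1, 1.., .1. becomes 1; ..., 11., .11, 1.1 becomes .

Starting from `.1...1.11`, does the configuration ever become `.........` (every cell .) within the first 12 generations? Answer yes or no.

no

.11.11..1
......11.
1....1...
.1..111.1
.111.1...
..1..11.1
11111....
1111.1..1
111..111.
11.11.1..
1.....111
.1...1.11
generation 12 is .1...1.11, still not uniform .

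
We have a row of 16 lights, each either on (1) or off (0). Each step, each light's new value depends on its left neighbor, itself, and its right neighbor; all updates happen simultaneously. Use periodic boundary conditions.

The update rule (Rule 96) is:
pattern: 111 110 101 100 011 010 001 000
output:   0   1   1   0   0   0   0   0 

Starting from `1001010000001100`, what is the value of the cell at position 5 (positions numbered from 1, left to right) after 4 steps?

0

0000100000000100
0000000000000000
0000000000000000  (fixed point — unchanged through step 4)
position 5 holds 0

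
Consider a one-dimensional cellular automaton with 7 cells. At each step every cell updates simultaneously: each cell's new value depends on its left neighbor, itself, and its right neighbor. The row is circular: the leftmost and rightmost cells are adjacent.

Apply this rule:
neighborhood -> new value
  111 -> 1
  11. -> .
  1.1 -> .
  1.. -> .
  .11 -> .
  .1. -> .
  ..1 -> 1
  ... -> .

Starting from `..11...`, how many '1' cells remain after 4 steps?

step 1: .1.....
step 2: 1......
step 3: ......1
step 4: .....1.
count of 1: 1

1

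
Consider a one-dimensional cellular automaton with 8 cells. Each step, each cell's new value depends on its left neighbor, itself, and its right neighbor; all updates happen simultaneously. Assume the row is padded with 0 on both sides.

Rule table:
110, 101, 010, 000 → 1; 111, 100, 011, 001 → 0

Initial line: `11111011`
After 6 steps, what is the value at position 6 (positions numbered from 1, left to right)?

0

00001101
11100111
00100001
10101101
11110111
00011001
position 6 holds 0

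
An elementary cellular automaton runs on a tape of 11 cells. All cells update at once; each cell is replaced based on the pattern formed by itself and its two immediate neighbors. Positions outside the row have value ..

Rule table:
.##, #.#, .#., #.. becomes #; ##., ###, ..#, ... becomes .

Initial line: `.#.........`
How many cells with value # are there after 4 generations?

2

.##........
.#.#.......
.####......
.#...#.....
count of #: 2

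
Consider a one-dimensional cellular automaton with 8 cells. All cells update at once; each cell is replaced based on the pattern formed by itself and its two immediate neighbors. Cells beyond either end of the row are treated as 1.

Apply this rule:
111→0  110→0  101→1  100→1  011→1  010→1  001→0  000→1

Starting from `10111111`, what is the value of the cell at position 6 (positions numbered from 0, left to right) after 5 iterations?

01100000
11011110
00110001
10101101
01111011
position 6 holds 1

1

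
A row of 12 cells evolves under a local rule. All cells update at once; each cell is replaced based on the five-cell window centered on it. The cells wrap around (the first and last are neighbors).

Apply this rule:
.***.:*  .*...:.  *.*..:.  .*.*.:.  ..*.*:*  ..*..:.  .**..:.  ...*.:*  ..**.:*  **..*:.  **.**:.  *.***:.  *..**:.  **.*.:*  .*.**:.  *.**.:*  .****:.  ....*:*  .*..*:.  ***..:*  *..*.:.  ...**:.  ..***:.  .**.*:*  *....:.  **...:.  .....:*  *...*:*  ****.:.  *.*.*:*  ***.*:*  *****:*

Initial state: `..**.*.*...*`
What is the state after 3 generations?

...***.*....

..****...**.
*....*.*.*..
...***.*....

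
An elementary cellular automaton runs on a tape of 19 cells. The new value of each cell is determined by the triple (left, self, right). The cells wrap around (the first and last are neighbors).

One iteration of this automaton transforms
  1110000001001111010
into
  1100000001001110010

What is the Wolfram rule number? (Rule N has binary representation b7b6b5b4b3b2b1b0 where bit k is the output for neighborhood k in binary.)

position 1: 111 → 1  (bit 7 = 1)
position 2: 110 → 0  (bit 6 = 0)
position 16: 101 → 0  (bit 5 = 0)
position 3: 100 → 0  (bit 4 = 0)
position 0: 011 → 1  (bit 3 = 1)
position 9: 010 → 1  (bit 2 = 1)
position 8: 001 → 0  (bit 1 = 0)
position 4: 000 → 0  (bit 0 = 0)
bits b7..b0 = 10001100 = 140

140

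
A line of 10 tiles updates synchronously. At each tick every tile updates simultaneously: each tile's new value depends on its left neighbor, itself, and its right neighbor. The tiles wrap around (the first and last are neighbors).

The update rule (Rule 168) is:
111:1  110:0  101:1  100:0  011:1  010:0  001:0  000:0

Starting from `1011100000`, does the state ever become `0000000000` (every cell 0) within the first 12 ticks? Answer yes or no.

tick 1: 0111000000
tick 2: 0110000000
tick 3: 0100000000
tick 4: 0000000000
all cells are 0 at tick 4

yes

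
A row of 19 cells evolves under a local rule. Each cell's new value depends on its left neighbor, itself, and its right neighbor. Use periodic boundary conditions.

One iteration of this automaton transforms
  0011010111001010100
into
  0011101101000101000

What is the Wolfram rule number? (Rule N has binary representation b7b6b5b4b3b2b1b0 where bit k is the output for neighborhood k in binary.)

104

position 8: 111 → 0  (bit 7 = 0)
position 3: 110 → 1  (bit 6 = 1)
position 4: 101 → 1  (bit 5 = 1)
position 10: 100 → 0  (bit 4 = 0)
position 2: 011 → 1  (bit 3 = 1)
position 5: 010 → 0  (bit 2 = 0)
position 1: 001 → 0  (bit 1 = 0)
position 0: 000 → 0  (bit 0 = 0)
bits b7..b0 = 01101000 = 104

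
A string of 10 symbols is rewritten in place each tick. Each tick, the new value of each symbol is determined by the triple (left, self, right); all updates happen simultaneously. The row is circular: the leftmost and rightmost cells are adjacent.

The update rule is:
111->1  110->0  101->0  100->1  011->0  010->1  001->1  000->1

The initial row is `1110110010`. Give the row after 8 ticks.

0111011111

tick 1: 0100001110
tick 2: 1111110101
tick 3: 1111100100
tick 4: 0111011111
tick 5: 0010001110
tick 6: 1111110101  (repeats tick 2; period 4)
tick 8: 0111011111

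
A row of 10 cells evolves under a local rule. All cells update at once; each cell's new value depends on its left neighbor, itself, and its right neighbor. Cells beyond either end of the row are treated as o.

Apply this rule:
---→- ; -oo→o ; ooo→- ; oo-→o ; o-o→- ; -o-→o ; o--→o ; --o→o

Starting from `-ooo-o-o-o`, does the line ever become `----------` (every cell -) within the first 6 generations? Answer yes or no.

-o-o-o-o-o
-o-o-o-o-o  (fixed point — unchanged through generation 6)
generation 6 is -o-o-o-o-o, still not uniform -

no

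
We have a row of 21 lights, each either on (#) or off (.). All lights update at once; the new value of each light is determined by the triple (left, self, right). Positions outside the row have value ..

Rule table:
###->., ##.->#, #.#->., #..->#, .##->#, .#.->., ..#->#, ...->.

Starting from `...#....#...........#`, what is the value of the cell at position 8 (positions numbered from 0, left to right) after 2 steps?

step 1: ..#.#..#.#.........#.
step 2: .#...##...#.......#.#
position 8 holds .

.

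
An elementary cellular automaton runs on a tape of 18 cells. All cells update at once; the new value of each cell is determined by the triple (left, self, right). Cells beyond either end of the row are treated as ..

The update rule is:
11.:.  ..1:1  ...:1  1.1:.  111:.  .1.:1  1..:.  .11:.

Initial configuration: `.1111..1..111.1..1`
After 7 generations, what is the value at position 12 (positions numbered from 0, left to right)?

generation 1: 1.....11.1....1.11
generation 2: 1.1111...1.1111...
generation 3: 1......111......11
generation 4: 1.11111....11111..
generation 5: 1.......111......1
generation 6: 1.111111....111111
generation 7: 1........111......
position 12 holds .

.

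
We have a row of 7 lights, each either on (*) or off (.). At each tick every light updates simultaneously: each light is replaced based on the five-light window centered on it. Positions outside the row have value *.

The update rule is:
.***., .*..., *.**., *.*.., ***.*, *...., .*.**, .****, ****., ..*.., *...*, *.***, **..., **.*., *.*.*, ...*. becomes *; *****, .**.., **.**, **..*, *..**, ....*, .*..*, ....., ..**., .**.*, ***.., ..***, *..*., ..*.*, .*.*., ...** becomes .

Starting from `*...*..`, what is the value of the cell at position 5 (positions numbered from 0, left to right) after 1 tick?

.

tick 1: .****..
position 5 holds .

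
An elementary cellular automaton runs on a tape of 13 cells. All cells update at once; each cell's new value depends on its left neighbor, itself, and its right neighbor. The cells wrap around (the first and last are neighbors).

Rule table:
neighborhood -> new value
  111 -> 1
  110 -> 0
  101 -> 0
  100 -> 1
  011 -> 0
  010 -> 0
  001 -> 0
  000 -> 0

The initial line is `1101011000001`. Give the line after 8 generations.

0100000100000

generation 1: 1000000100000
generation 2: 0100000010000
generation 3: 0010000001000
generation 4: 0001000000100
generation 5: 0000100000010
generation 6: 0000010000001
generation 7: 1000001000000
generation 8: 0100000100000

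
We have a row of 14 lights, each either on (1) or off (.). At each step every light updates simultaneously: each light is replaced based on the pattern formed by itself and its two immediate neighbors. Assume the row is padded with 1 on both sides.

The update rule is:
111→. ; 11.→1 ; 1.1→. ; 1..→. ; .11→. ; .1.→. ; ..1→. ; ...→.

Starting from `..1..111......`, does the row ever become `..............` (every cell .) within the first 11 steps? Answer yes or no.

yes

step 1: .......1......
step 2: ..............
all cells are . at step 2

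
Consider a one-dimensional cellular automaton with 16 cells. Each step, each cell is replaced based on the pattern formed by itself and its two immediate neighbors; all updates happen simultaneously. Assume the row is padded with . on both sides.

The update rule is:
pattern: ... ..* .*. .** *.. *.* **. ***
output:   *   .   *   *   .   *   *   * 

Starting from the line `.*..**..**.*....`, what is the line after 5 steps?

.*..**..****.***
.*..**..********
.*..**..********  (fixed point — unchanged through step 5)

.*..**..********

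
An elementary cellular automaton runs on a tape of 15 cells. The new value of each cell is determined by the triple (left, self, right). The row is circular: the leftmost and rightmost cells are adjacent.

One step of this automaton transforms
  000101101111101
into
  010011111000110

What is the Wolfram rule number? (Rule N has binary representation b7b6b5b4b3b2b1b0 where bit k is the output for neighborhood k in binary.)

105

position 9: 111 → 0  (bit 7 = 0)
position 6: 110 → 1  (bit 6 = 1)
position 4: 101 → 1  (bit 5 = 1)
position 0: 100 → 0  (bit 4 = 0)
position 5: 011 → 1  (bit 3 = 1)
position 3: 010 → 0  (bit 2 = 0)
position 2: 001 → 0  (bit 1 = 0)
position 1: 000 → 1  (bit 0 = 1)
bits b7..b0 = 01101001 = 105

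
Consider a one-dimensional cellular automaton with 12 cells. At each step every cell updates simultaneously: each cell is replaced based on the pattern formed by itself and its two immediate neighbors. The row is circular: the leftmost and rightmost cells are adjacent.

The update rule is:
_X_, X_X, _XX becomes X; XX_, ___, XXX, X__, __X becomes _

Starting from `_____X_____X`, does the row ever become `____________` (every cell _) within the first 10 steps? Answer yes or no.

_____X_____X  (fixed point — unchanged through step 10)
step 10 is _____X_____X, still not uniform _

no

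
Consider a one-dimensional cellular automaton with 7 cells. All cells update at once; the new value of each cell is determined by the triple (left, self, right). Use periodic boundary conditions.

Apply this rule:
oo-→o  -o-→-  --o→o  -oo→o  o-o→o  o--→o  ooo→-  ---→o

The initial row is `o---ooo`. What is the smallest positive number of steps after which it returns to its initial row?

2

step 1: ooooo--
step 2: o---ooo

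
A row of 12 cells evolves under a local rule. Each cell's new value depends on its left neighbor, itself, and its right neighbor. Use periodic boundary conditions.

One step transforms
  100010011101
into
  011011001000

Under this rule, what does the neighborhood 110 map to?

At position 0 the neighborhood is 110; the next row has 0 there.

0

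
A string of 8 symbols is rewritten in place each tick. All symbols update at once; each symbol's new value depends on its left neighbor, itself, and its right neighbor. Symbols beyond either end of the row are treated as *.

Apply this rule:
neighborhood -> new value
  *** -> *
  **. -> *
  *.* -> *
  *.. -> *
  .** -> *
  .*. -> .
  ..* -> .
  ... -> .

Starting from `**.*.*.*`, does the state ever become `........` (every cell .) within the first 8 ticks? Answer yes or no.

no

tick 1: ***.*.**
tick 2: ****.***
tick 3: ********
tick 4: ********  (fixed point — unchanged through tick 8)
tick 8 is ********, still not uniform .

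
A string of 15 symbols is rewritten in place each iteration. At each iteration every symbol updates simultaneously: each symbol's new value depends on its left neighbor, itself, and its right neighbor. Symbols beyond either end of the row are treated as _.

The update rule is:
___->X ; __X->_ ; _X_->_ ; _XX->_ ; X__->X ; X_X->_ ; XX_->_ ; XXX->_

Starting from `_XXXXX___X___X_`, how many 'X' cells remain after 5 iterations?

______XX__XX__X
XXXXX___X___X__
_____XX__XX__XX
XXXX___X___X___
____XX__XX__XXX
count of X: 7

7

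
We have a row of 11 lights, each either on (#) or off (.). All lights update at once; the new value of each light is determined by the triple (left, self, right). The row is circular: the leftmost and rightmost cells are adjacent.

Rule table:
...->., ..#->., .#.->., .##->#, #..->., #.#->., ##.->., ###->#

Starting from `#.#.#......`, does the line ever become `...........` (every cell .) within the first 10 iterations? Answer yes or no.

iteration 1: ...........
all cells are . at iteration 1

yes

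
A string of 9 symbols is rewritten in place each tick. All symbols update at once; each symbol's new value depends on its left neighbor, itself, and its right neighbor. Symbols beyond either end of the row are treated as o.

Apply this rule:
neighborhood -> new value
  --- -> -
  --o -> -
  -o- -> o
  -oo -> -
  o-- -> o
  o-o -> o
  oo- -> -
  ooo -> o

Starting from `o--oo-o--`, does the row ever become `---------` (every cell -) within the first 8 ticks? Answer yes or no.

no

-o---ooo-
ooo---o-o
oo-o--oo-
o-ooo---o
-o-o-o---
ooooooo--
oooooo-o-
ooooo-ooo
tick 8 is ooooo-ooo, still not uniform -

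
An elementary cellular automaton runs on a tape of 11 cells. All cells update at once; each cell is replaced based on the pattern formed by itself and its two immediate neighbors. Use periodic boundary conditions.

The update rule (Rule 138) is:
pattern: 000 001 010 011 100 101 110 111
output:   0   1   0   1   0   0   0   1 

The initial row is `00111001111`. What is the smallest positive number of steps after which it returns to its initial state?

01110011110
11100111100
11001111001
10011110011
00111100111
01111001110
11110011100
11100111001
11001110011
10011100111
00111001111

11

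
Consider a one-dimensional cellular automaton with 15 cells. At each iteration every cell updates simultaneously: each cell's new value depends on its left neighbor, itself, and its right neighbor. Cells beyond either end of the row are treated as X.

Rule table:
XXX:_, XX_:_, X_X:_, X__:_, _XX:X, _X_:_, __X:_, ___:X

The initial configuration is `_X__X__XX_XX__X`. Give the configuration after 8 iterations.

_______X__X___X
_XXXXX______X_X
_X_____XXXX___X
___XXX_X____X_X
_X_X_____XX___X
_____XXX_X__X_X
_XXX_X________X
_X_____XXXXXX_X

_X_____XXXXXX_X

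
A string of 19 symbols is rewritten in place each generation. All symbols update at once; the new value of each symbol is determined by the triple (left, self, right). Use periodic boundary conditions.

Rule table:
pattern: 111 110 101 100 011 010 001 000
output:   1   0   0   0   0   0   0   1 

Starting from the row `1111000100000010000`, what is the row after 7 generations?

0100000000110000000

generation 1: 0110010001111000110
generation 2: 0000000100110010000
generation 3: 1111110000000000111
generation 4: 1111100111111110011
generation 5: 1111000011111100001
generation 6: 1110011001111001100
generation 7: 0100000000110000000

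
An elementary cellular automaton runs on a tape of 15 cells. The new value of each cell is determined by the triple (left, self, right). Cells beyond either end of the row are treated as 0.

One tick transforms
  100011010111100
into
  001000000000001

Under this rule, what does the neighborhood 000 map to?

At position 2 the neighborhood is 000; the next row has 1 there.

1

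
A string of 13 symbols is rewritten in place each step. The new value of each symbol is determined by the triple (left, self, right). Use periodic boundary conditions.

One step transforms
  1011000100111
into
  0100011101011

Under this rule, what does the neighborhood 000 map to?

1

At position 5 the neighborhood is 000; the next row has 1 there.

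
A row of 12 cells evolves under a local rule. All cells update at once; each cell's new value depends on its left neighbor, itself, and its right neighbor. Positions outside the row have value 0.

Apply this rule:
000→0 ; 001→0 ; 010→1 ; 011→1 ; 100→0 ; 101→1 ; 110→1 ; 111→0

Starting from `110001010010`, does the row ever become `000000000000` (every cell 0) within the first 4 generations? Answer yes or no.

no

generation 1: 110001110010
generation 2: 110001010010  (repeats generation 0; period 2)
generation 4: 110001010010
generation 4 is 110001010010, still not uniform 0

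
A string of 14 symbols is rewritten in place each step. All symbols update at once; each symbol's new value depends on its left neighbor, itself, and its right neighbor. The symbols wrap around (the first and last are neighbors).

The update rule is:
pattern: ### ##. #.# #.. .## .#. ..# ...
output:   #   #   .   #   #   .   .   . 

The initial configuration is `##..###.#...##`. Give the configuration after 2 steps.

###.###..#..##
###.####..#.##

###.####..#.##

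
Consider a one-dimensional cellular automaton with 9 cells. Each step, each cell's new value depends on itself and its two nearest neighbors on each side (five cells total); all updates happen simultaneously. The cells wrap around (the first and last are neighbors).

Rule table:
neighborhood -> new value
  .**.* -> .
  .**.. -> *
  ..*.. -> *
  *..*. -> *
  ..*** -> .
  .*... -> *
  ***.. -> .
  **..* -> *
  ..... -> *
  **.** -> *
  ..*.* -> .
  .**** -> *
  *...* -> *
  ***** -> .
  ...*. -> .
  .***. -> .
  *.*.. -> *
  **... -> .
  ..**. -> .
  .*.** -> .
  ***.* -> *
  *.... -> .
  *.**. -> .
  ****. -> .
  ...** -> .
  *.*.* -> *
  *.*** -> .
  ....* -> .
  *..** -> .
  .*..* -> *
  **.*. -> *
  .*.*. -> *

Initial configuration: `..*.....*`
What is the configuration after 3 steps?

**..*..**

****.*..*
*..****..
**..*..**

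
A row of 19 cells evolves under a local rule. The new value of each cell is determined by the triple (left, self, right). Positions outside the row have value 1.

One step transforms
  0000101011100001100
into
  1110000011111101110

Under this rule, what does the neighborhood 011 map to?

At position 8 the neighborhood is 011; the next row has 1 there.

1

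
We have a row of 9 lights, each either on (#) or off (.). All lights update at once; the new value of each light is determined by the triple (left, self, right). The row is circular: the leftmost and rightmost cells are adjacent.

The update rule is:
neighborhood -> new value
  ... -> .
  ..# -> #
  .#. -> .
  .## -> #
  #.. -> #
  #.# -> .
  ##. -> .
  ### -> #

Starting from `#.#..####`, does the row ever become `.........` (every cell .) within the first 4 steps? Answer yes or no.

...######
#.######.
..#####..
.#####.#.
step 4 is .#####.#., still not uniform .

no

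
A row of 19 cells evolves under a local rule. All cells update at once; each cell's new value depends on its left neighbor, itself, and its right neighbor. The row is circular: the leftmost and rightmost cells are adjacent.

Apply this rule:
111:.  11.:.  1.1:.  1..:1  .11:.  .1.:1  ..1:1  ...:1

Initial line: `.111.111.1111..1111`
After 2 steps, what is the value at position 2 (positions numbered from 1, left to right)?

.............11....
1111111111111..1111
position 2 holds 1

1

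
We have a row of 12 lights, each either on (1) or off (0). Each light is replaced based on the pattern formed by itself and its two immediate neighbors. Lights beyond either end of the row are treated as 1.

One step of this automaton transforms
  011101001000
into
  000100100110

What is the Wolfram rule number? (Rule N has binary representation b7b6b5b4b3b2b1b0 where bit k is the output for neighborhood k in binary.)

position 2: 111 → 0  (bit 7 = 0)
position 3: 110 → 1  (bit 6 = 1)
position 0: 101 → 0  (bit 5 = 0)
position 6: 100 → 1  (bit 4 = 1)
position 1: 011 → 0  (bit 3 = 0)
position 5: 010 → 0  (bit 2 = 0)
position 7: 001 → 0  (bit 1 = 0)
position 10: 000 → 1  (bit 0 = 1)
bits b7..b0 = 01010001 = 81

81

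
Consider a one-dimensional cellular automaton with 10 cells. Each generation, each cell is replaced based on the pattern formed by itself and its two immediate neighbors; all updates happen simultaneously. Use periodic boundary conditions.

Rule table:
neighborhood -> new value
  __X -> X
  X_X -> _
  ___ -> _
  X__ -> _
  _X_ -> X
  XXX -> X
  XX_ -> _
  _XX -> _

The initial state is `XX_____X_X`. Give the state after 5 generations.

X_____XX__
X____X___X
____XX__X_
___X___XX_
__XX__X___

__XX__X___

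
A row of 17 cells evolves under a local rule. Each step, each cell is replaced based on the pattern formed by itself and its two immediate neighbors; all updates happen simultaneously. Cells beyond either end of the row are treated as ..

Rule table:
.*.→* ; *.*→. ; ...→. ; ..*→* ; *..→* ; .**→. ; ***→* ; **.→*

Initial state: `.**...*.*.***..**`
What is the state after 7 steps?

***.*******.*.*.*

*.**.**.*..****.*
*..*..*.***.***.*
*******..**..**.*
.********.***.*.*
*.*******..**.*.*
*..********.*.*.*
***.*******.*.*.*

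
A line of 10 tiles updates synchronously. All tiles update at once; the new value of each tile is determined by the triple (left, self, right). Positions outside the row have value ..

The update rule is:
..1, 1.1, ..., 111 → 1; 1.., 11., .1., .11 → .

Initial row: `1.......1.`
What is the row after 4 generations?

..111111..
11.1111..1
..1.11..1.
11.1...1..

11.1...1..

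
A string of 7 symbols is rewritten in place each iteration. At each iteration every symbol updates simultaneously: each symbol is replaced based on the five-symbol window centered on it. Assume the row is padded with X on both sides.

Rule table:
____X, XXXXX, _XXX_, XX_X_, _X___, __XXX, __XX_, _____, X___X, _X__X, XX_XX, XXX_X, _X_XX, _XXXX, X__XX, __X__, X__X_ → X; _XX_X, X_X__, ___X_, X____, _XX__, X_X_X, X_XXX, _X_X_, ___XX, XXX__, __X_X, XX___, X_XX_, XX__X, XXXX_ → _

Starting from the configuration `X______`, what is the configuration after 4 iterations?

iteration 1: ___XXX_
iteration 2: _X_XXXX
iteration 3: X_X_XXX
iteration 4: XX_X_XX

XX_X_XX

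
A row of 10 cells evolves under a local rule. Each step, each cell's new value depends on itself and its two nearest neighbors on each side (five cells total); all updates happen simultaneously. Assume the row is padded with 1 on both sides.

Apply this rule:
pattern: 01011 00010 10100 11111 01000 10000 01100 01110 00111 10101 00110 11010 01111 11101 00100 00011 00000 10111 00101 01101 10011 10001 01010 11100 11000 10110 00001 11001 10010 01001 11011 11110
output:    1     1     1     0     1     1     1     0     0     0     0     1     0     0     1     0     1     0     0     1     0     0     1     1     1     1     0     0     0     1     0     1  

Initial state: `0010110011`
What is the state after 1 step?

0001110000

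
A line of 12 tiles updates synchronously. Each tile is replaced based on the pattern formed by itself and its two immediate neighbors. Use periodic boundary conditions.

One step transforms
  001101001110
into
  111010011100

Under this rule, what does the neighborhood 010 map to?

At position 5 the neighborhood is 010; the next row has 0 there.

0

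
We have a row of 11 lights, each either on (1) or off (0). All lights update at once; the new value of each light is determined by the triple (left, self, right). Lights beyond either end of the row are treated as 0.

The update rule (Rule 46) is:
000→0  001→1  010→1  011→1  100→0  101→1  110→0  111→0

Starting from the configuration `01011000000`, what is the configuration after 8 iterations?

iteration 1: 11110000000
iteration 2: 10000000000
iteration 3: 10000000000  (fixed point — unchanged through iteration 8)

10000000000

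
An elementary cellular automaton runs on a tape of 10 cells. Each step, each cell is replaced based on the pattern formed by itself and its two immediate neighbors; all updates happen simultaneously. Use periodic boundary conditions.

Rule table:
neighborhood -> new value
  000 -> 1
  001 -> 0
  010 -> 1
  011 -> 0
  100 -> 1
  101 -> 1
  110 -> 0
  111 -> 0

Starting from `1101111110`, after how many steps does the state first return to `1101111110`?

20

0010000001
1011111101
0100000010
0111111011
1000000100
1111110110
0000001001
1111101101
0000010010
1111011011
0000100100
1110110111
0001001000
1101101111
0010010000
1011011111
0100100000
0110111111
1001000000
1101111110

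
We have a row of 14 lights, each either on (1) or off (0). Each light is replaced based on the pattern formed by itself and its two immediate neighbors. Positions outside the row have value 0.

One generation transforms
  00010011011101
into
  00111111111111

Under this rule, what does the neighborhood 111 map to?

At position 10 the neighborhood is 111; the next row has 1 there.

1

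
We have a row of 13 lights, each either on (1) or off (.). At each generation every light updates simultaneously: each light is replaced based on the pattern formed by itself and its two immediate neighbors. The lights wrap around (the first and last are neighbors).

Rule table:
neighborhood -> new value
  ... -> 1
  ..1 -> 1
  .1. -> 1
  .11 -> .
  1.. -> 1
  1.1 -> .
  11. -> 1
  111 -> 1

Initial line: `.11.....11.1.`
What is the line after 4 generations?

.11..111..11.

generation 1: 1.111111.1.11
generation 2: 1..11111.1..1
generation 3: 111.1111.111.
generation 4: .11..111..11.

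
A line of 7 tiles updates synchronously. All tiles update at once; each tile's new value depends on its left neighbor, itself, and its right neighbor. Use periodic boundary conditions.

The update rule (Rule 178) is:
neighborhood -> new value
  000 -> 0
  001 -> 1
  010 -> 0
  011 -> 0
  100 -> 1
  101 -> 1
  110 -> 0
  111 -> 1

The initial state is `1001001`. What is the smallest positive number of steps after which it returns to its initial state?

0110110
1001001

2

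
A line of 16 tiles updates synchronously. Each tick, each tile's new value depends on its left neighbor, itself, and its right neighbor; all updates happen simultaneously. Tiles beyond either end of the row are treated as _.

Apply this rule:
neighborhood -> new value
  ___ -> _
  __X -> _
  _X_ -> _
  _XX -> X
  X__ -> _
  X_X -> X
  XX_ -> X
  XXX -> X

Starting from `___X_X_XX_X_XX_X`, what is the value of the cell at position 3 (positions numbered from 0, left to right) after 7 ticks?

_

____X_XXXX_XXXX_
_____XXXXXXXXXX_
_____XXXXXXXXXX_  (fixed point — unchanged through tick 7)
position 3 holds _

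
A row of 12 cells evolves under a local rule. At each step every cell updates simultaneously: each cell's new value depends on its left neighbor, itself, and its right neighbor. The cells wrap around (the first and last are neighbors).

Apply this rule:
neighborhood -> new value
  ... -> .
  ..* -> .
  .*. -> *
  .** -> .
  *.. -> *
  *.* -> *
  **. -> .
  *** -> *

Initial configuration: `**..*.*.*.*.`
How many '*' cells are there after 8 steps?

6

..*.********
*.**.******.
**..*.****.*
*.*.**.**.*.
****..*..***
***.*.**..**
**.***..*..*
*.*.*.*.**..
count of *: 6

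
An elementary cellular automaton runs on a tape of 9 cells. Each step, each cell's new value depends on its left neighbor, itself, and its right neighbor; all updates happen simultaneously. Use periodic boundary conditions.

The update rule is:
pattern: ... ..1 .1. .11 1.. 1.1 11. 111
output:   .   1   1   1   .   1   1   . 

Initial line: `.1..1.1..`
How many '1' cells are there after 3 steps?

11.1111..
1111..1.1
...1.1111
count of 1: 5

5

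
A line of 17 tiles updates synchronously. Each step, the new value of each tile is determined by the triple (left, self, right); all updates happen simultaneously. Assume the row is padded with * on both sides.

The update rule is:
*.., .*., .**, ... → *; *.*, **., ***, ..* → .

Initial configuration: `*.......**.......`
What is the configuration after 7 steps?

.******.*.******.

step 1: .******.*.******.
step 2: .*......*.*......
step 3: .******.*.******.  (repeats step 1; period 2)
step 7: .******.*.******.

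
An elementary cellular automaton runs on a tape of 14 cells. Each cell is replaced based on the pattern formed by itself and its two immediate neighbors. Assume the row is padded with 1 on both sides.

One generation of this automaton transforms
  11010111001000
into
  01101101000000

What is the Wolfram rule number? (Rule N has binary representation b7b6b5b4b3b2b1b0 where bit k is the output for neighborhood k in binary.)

104

position 0: 111 → 0  (bit 7 = 0)
position 1: 110 → 1  (bit 6 = 1)
position 2: 101 → 1  (bit 5 = 1)
position 8: 100 → 0  (bit 4 = 0)
position 5: 011 → 1  (bit 3 = 1)
position 3: 010 → 0  (bit 2 = 0)
position 9: 001 → 0  (bit 1 = 0)
position 12: 000 → 0  (bit 0 = 0)
bits b7..b0 = 01101000 = 104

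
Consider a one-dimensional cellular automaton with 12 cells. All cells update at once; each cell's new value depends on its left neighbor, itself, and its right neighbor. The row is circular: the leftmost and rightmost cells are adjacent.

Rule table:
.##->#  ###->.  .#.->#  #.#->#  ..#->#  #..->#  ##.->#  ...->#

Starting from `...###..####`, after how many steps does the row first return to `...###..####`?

2

####.####..#
...###..####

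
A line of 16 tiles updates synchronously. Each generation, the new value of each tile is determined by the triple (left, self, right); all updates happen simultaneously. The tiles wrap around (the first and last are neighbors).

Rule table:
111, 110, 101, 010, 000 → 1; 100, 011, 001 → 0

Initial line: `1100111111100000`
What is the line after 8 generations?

1110001101001111

0100011111101110
0101001111110110
0111000111111010
0011010011111110
1001110001111110
1000110100111111
1010011100011111
1110001101001111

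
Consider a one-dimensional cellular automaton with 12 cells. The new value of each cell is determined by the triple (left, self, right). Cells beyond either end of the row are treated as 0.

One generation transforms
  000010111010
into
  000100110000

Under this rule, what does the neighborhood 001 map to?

1

At position 3 the neighborhood is 001; the next row has 1 there.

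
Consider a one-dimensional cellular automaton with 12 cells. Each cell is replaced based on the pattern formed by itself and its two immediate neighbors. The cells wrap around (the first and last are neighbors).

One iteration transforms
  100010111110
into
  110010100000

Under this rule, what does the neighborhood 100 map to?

At position 1 the neighborhood is 100; the next row has 1 there.

1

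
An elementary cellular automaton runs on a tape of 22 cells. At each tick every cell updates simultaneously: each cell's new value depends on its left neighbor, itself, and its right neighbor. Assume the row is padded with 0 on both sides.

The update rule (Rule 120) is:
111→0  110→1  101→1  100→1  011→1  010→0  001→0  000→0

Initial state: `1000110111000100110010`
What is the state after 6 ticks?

tick 1: 0100111101100010111001
tick 2: 0010100111110001101100
tick 3: 0001010100011001111110
tick 4: 0000101010011101000011
tick 5: 0000010101010110100011
tick 6: 0000001010101111010011

0000001010101111010011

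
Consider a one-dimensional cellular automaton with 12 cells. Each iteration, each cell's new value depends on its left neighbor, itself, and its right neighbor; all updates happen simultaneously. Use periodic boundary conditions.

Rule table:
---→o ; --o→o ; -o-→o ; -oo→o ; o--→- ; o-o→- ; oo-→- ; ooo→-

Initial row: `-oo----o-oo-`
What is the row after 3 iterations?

oo--oooo-o--
o--oo----o-o
--oo--oooo-o

--oo--oooo-o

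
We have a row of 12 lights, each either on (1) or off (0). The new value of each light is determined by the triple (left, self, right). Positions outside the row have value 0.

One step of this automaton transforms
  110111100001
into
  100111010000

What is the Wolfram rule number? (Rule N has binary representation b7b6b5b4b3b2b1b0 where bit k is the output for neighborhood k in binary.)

152

position 4: 111 → 1  (bit 7 = 1)
position 1: 110 → 0  (bit 6 = 0)
position 2: 101 → 0  (bit 5 = 0)
position 7: 100 → 1  (bit 4 = 1)
position 0: 011 → 1  (bit 3 = 1)
position 11: 010 → 0  (bit 2 = 0)
position 10: 001 → 0  (bit 1 = 0)
position 8: 000 → 0  (bit 0 = 0)
bits b7..b0 = 10011000 = 152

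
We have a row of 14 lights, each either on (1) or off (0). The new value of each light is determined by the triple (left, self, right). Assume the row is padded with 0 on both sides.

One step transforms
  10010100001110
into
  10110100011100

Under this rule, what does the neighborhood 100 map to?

At position 1 the neighborhood is 100; the next row has 0 there.

0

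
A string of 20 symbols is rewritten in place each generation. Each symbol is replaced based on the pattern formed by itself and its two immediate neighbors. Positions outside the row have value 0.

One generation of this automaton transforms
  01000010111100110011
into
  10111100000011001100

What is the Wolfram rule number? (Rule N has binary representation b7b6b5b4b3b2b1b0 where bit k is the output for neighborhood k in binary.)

19

position 9: 111 → 0  (bit 7 = 0)
position 11: 110 → 0  (bit 6 = 0)
position 7: 101 → 0  (bit 5 = 0)
position 2: 100 → 1  (bit 4 = 1)
position 8: 011 → 0  (bit 3 = 0)
position 1: 010 → 0  (bit 2 = 0)
position 0: 001 → 1  (bit 1 = 1)
position 3: 000 → 1  (bit 0 = 1)
bits b7..b0 = 00010011 = 19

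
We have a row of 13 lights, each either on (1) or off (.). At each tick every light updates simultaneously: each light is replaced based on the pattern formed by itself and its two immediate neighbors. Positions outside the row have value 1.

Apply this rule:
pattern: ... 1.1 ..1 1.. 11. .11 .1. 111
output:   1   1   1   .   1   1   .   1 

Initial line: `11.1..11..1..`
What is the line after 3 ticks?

tick 1: 111..111.1..1
tick 2: 111.11111..11
tick 3: 111111111.111

111111111.111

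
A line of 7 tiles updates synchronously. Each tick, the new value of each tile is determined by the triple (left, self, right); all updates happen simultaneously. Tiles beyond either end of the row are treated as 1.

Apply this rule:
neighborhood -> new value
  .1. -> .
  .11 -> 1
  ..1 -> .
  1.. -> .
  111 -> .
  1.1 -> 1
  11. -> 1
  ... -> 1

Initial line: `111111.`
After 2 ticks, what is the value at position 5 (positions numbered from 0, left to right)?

1

.....11
.111.1.
position 5 holds 1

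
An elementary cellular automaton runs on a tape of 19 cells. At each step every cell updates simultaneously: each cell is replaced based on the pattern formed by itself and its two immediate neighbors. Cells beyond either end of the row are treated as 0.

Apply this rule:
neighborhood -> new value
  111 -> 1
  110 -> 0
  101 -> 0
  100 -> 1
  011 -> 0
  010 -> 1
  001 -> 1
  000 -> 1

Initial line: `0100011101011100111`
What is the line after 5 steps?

step 1: 1111101001001011010
step 2: 0111001111111000011
step 3: 1010110111110111100
step 4: 1010000011100011011
step 5: 1011111101011100000

1011111101011100000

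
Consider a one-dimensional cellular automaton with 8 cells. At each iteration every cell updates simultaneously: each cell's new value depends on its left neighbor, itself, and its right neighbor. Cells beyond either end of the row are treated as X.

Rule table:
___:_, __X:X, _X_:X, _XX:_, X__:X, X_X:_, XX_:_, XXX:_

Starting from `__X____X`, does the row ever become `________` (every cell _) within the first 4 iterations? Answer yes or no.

XXXX__X_
____XXX_
X__X____
_XXXX__X
iteration 4 is _XXXX__X, still not uniform _

no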